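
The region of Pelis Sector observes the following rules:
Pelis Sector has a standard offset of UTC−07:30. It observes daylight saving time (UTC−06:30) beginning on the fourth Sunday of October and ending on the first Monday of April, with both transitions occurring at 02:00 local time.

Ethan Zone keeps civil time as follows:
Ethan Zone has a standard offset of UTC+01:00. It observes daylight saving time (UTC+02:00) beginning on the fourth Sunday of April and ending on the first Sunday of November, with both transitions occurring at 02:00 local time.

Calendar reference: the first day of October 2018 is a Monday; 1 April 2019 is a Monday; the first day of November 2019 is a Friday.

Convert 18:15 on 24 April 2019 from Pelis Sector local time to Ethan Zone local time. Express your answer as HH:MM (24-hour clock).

1 October 2018 is a Monday, so the first Sunday is October 7 and the fourth is October 28.
1 April 2019 is a Monday, so the first Monday is April 1.
24 April 2019 is outside the daylight-saving period (28 October 2018 – 1 April 2019), so Pelis Sector is on standard time, UTC−07:30.
18:15 Pelis Sector + 7h30m = 01:45 UTC (rolling into the next day, 25 April 2019).
1 April 2019 is a Monday, so the first Sunday is April 7 and the fourth is April 28.
1 November 2019 is a Friday, so the first Sunday is November 3.
At the standard offset (UTC+01:00), 01:45 UTC + 1h = 02:45 Ethan Zone standard time.
The standard-time date in Ethan Zone, 25 April 2019, does not fall between 28 April and 3 November, so daylight saving is not in effect and Ethan Zone is at UTC+01:00.
01:45 UTC + 1h = 02:45 Ethan Zone.

02:45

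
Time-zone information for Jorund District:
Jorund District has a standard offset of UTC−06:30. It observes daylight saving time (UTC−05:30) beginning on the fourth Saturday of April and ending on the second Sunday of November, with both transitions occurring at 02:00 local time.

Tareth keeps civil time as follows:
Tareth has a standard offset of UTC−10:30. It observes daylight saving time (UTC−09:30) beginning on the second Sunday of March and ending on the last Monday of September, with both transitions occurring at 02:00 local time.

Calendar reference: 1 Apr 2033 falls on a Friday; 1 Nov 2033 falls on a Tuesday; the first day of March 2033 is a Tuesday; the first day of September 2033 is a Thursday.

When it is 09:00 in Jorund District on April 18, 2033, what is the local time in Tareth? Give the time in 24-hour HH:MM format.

1 April 2033 is a Friday, so the first Saturday is April 2 and the fourth is April 23.
1 November 2033 is a Tuesday, so the first Sunday is November 6 and the second is November 13.
April 18, 2033 is outside the daylight-saving period (23 April – 13 November), so Jorund District is on standard time, UTC−06:30.
09:00 Jorund District + 6h30m = 15:30 UTC.
1 March 2033 is a Tuesday, so the first Sunday is March 6 and the second is March 13.
1 September 2033 is a Thursday, so Mondays fall on 5, 12, 19, 26; the last is September 26.
At the standard offset (UTC−10:30), 15:30 UTC − 10h30m = 05:00 Tareth standard time.
The standard-time date in Tareth, April 18, 2033, lies within the daylight-saving period (13 March – 26 September), so Tareth is on daylight time, UTC−09:30.
15:30 UTC − 9h30m = 06:00 Tareth.

06:00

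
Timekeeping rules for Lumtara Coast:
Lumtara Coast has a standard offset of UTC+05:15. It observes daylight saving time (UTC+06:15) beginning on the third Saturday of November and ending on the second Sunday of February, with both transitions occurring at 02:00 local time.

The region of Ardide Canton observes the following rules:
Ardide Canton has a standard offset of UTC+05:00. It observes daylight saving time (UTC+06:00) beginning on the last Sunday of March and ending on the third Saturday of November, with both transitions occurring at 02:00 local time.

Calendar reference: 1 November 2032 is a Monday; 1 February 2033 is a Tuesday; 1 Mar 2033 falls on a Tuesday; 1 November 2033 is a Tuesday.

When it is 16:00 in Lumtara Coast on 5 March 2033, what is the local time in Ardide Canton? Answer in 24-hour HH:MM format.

15:45

1 November 2032 is a Monday, so the first Saturday is November 6 and the third is November 20.
1 February 2033 is a Tuesday, so the first Sunday is February 6 and the second is February 13.
5 March 2033 does not fall between 20 November 2032 and 13 February 2033, so daylight saving is not in effect and Lumtara Coast is at UTC+05:15.
16:00 Lumtara Coast − 5h15m = 10:45 UTC.
1 March 2033 is a Tuesday, so Sundays fall on 6, 13, 20, 27; the last is March 27.
1 November 2033 is a Tuesday, so the first Saturday is November 5 and the third is November 19.
At the standard offset (UTC+05:00), 10:45 UTC + 5h = 15:45 Ardide Canton standard time.
The standard-time date in Ardide Canton, 5 March 2033, does not fall between 27 March and 19 November, so daylight saving is not in effect and Ardide Canton is at UTC+05:00.
10:45 UTC + 5h = 15:45 Ardide Canton.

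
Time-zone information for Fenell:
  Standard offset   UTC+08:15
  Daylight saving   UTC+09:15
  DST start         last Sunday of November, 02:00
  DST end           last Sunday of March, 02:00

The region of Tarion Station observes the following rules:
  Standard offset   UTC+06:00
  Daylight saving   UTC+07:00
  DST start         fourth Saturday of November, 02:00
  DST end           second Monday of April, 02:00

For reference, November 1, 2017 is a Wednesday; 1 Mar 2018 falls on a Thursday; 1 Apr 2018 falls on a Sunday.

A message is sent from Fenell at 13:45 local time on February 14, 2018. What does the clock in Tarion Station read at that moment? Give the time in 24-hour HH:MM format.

1 November 2017 is a Wednesday, so Sundays fall on 5, 12, 19, 26; the last is November 26.
1 March 2018 is a Thursday, so Sundays fall on 4, 11, 18, 25; the last is March 25.
February 14, 2018 falls between 26 November 2017 and 25 March 2018, so daylight saving is in effect and Fenell is at UTC+09:15.
13:45 Fenell − 9h15m = 04:30 UTC.
1 November 2017 is a Wednesday, so the first Saturday is November 4 and the fourth is November 25.
1 April 2018 is a Sunday, so the first Monday is April 2 and the second is April 9.
At the standard offset (UTC+06:00), 04:30 UTC + 6h = 10:30 Tarion Station standard time.
The standard-time date in Tarion Station, February 14, 2018, falls between 25 November 2017 and 9 April 2018, so daylight saving is in effect and Tarion Station is at UTC+07:00.
04:30 UTC + 7h = 11:30 Tarion Station.

11:30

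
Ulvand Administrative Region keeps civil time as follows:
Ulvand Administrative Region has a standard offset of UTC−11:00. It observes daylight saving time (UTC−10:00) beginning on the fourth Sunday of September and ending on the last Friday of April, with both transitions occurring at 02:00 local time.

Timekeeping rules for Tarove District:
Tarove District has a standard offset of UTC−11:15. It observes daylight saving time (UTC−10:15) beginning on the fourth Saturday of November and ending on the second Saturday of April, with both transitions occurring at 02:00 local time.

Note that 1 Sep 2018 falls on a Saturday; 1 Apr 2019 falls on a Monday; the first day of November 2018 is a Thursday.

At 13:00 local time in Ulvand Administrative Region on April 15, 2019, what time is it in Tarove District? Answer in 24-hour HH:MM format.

1 September 2018 is a Saturday, so the first Sunday is September 2 and the fourth is September 23.
1 April 2019 is a Monday, so Fridays fall on 5, 12, 19, 26; the last is April 26.
Daylight saving runs 23 September 2018 – 26 April 2019; April 15, 2019 is inside that window, so Ulvand Administrative Region is at UTC−10:00.
13:00 Ulvand Administrative Region + 10h = 23:00 UTC.
1 November 2018 is a Thursday, so the first Saturday is November 3 and the fourth is November 24.
1 April 2019 is a Monday, so the first Saturday is April 6 and the second is April 13.
At the standard offset (UTC−11:15), 23:00 UTC − 11h15m = 11:45 Tarove District standard time.
The standard-time date in Tarove District, April 15, 2019, does not fall between 24 November 2018 and 13 April 2019, so daylight saving is not in effect and Tarove District is at UTC−11:15.
23:00 UTC − 11h15m = 11:45 Tarove District.

11:45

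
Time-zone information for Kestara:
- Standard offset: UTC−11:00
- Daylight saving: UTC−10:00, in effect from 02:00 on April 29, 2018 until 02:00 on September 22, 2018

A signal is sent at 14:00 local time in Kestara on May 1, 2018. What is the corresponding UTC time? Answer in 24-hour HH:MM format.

00:00

May 1, 2018 falls between 29 April and 22 September, so daylight saving is in effect and Kestara is at UTC−10:00.
14:00 local + 10h = 00:00 UTC (rolling into the next day, 2 May 2018).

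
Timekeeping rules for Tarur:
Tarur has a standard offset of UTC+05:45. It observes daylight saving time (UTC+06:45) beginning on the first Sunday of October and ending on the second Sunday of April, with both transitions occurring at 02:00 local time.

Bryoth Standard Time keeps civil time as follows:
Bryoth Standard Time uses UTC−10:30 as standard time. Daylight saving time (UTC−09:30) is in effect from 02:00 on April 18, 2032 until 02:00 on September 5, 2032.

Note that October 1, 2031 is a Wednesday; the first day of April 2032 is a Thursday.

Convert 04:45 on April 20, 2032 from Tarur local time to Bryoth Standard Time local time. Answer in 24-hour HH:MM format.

13:30

1 October 2031 is a Wednesday, so the first Sunday is October 5.
1 April 2032 is a Thursday, so the first Sunday is April 4 and the second is April 11.
April 20, 2032 does not fall between 5 October 2031 and 11 April 2032, so daylight saving is not in effect and Tarur is at UTC+05:45.
04:45 Tarur − 5h45m = 23:00 UTC (rolling into the previous day, 19 April 2032).
At the standard offset (UTC−10:30), 23:00 UTC − 10h30m = 12:30 Bryoth Standard Time standard time.
The standard-time date in Bryoth Standard Time, April 19, 2032, falls between 18 April and 5 September, so daylight saving is in effect and Bryoth Standard Time is at UTC−09:30.
23:00 UTC − 9h30m = 13:30 Bryoth Standard Time.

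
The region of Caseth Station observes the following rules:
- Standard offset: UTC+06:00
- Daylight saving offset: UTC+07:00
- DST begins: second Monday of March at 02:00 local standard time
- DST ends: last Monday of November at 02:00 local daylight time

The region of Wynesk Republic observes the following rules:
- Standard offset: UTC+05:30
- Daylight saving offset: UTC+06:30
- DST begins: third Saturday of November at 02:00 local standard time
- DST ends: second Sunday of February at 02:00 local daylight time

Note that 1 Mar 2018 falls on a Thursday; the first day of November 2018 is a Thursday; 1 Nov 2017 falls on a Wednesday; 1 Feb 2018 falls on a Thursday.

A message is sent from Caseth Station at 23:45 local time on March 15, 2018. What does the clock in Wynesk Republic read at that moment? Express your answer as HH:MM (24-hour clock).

1 March 2018 is a Thursday, so the first Monday is March 5 and the second is March 12.
1 November 2018 is a Thursday, so Mondays fall on 5, 12, 19, 26; the last is November 26.
Daylight saving runs 12 March – 26 November; March 15, 2018 is inside that window, so Caseth Station is at UTC+07:00.
23:45 Caseth Station − 7h = 16:45 UTC.
1 November 2017 is a Wednesday, so the first Saturday is November 4 and the third is November 18.
1 February 2018 is a Thursday, so the first Sunday is February 4 and the second is February 11.
At the standard offset (UTC+05:30), 16:45 UTC + 5h30m = 22:15 Wynesk Republic standard time.
The standard-time date in Wynesk Republic, March 15, 2018, does not fall between 18 November 2017 and 11 February 2018, so daylight saving is not in effect and Wynesk Republic is at UTC+05:30.
16:45 UTC + 5h30m = 22:15 Wynesk Republic.

22:15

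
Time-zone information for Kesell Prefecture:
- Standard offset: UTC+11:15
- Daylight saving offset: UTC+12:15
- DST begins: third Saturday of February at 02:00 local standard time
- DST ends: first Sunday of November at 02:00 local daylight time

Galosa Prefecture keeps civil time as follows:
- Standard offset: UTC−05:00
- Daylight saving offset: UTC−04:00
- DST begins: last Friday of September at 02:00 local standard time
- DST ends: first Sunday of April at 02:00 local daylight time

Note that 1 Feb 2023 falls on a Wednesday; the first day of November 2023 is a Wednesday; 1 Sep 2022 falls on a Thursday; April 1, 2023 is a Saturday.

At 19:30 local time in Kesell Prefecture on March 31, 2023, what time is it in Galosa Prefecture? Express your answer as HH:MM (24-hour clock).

03:15

1 February 2023 is a Wednesday, so the first Saturday is February 4 and the third is February 18.
1 November 2023 is a Wednesday, so the first Sunday is November 5.
March 31, 2023 lies within the daylight-saving period (18 February – 5 November), so Kesell Prefecture is on daylight time, UTC+12:15.
19:30 Kesell Prefecture − 12h15m = 07:15 UTC.
1 September 2022 is a Thursday, so Fridays fall on 2, 9, 16, 23, 30; the last is September 30.
1 April 2023 is a Saturday, so the first Sunday is April 2.
At the standard offset (UTC−05:00), 07:15 UTC − 5h = 02:15 Galosa Prefecture standard time.
The standard-time date in Galosa Prefecture, March 31, 2023, lies within the daylight-saving period (30 September 2022 – 2 April 2023), so Galosa Prefecture is on daylight time, UTC−04:00.
07:15 UTC − 4h = 03:15 Galosa Prefecture.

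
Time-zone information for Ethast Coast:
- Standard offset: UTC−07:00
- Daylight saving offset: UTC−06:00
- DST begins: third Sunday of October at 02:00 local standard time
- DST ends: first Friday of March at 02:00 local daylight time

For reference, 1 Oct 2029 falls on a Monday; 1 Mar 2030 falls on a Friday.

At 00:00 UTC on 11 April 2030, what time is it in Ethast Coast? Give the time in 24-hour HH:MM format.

17:00

1 October 2029 is a Monday, so the first Sunday is October 7 and the third is October 21.
1 March 2030 is a Friday, so the first Friday is March 1.
At the standard offset (UTC−07:00), 00:00 UTC − 7h = 17:00 Ethast Coast standard time (rolling into the previous day, 10 April 2030).
The standard-time date in Ethast Coast, 10 April 2030, does not fall between 21 October 2029 and 1 March 2030, so daylight saving is not in effect and Ethast Coast is at UTC−07:00.
00:00 UTC − 7h = 17:00 local (rolling into the previous day, 10 April 2030).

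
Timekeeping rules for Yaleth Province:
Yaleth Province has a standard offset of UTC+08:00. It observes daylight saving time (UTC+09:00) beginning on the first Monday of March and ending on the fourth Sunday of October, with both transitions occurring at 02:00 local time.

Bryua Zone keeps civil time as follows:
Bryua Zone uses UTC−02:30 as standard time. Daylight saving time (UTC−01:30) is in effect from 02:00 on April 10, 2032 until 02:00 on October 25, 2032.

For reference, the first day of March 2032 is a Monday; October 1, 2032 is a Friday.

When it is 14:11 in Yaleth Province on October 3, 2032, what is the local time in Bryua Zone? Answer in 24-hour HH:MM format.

03:41

1 March 2032 is a Monday, so the first Monday is March 1.
1 October 2032 is a Friday, so the first Sunday is October 3 and the fourth is October 24.
October 3, 2032 falls between 1 March and 24 October, so daylight saving is in effect and Yaleth Province is at UTC+09:00.
14:11 Yaleth Province − 9h = 05:11 UTC.
At the standard offset (UTC−02:30), 05:11 UTC − 2h30m = 02:41 Bryua Zone standard time.
Daylight saving runs 10 April – 25 October; the standard-time date in Bryua Zone, October 3, 2032, is inside that window, so Bryua Zone is at UTC−01:30.
05:11 UTC − 1h30m = 03:41 Bryua Zone.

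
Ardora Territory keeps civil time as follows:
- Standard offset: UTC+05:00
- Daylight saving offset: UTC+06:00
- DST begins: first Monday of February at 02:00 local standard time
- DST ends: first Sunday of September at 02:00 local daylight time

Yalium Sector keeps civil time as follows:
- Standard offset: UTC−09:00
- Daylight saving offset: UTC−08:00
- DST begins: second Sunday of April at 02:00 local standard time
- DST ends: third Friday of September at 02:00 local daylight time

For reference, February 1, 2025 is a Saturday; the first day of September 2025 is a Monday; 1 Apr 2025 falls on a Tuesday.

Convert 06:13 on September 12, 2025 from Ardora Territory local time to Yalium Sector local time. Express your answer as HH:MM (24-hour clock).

17:13

1 February 2025 is a Saturday, so the first Monday is February 3.
1 September 2025 is a Monday, so the first Sunday is September 7.
Daylight saving runs 3 February – 7 September; September 12, 2025 is outside that window, so Ardora Territory is on standard time at UTC+05:00.
06:13 Ardora Territory − 5h = 01:13 UTC.
1 April 2025 is a Tuesday, so the first Sunday is April 6 and the second is April 13.
1 September 2025 is a Monday, so the first Friday is September 5 and the third is September 19.
At the standard offset (UTC−09:00), 01:13 UTC − 9h = 16:13 Yalium Sector standard time (rolling into the previous day, 11 September 2025).
Daylight saving runs 13 April – 19 September; the standard-time date in Yalium Sector, September 11, 2025, is inside that window, so Yalium Sector is at UTC−08:00.
01:13 UTC − 8h = 17:13 Yalium Sector (rolling into the previous day, 11 September 2025).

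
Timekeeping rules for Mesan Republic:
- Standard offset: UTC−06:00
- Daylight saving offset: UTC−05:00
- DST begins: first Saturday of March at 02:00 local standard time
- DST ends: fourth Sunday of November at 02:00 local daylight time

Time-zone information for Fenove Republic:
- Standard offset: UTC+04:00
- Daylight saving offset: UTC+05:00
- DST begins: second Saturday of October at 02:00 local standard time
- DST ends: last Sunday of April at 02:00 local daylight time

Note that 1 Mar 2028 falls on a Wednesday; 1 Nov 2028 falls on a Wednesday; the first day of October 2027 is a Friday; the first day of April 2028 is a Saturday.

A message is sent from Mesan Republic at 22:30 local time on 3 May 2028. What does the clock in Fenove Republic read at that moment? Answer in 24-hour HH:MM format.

1 March 2028 is a Wednesday, so the first Saturday is March 4.
1 November 2028 is a Wednesday, so the first Sunday is November 5 and the fourth is November 26.
Daylight saving runs 4 March – 26 November; 3 May 2028 is inside that window, so Mesan Republic is at UTC−05:00.
22:30 Mesan Republic + 5h = 03:30 UTC (rolling into the next day, 4 May 2028).
1 October 2027 is a Friday, so the first Saturday is October 2 and the second is October 9.
1 April 2028 is a Saturday, so Sundays fall on 2, 9, 16, 23, 30; the last is April 30.
At the standard offset (UTC+04:00), 03:30 UTC + 4h = 07:30 Fenove Republic standard time.
The standard-time date in Fenove Republic, 4 May 2028, is outside the daylight-saving period (9 October 2027 – 30 April 2028), so Fenove Republic is on standard time, UTC+04:00.
03:30 UTC + 4h = 07:30 Fenove Republic.

07:30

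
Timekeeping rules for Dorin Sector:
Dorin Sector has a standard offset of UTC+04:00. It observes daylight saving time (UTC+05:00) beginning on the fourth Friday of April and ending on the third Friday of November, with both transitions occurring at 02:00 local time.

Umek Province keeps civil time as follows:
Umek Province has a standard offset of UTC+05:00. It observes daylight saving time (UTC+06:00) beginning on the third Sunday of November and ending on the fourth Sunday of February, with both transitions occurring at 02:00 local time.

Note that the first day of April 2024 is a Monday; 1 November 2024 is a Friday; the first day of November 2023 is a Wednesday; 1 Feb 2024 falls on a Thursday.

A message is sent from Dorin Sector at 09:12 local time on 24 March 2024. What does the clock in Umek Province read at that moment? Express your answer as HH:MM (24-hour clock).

1 April 2024 is a Monday, so the first Friday is April 5 and the fourth is April 26.
1 November 2024 is a Friday, so the first Friday is November 1 and the third is November 15.
24 March 2024 is outside the daylight-saving period (26 April – 15 November), so Dorin Sector is on standard time, UTC+04:00.
09:12 Dorin Sector − 4h = 05:12 UTC.
1 November 2023 is a Wednesday, so the first Sunday is November 5 and the third is November 19.
1 February 2024 is a Thursday, so the first Sunday is February 4 and the fourth is February 25.
At the standard offset (UTC+05:00), 05:12 UTC + 5h = 10:12 Umek Province standard time.
The standard-time date in Umek Province, 24 March 2024, does not fall between 19 November 2023 and 25 February 2024, so daylight saving is not in effect and Umek Province is at UTC+05:00.
05:12 UTC + 5h = 10:12 Umek Province.

10:12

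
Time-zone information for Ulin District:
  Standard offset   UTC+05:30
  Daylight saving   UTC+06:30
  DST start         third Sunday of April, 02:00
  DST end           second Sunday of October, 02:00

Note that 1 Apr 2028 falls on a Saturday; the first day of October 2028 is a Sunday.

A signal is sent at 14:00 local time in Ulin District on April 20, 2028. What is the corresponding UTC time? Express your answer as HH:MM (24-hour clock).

1 April 2028 is a Saturday, so the first Sunday is April 2 and the third is April 16.
1 October 2028 is a Sunday, so the first Sunday is October 1 and the second is October 8.
April 20, 2028 lies within the daylight-saving period (16 April – 8 October), so Ulin District is on daylight time, UTC+06:30.
14:00 local − 6h30m = 07:30 UTC.

07:30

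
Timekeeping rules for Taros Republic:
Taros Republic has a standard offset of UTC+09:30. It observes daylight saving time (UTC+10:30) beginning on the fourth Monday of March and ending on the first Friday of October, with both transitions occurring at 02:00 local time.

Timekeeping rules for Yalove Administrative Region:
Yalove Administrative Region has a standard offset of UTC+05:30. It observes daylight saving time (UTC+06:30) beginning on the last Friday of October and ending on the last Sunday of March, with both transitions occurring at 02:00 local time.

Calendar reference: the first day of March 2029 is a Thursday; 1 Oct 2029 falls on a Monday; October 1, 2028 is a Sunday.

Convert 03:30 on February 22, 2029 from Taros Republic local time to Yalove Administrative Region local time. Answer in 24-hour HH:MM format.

00:30

1 March 2029 is a Thursday, so the first Monday is March 5 and the fourth is March 26.
1 October 2029 is a Monday, so the first Friday is October 5.
February 22, 2029 is outside the daylight-saving period (26 March – 5 October), so Taros Republic is on standard time, UTC+09:30.
03:30 Taros Republic − 9h30m = 18:00 UTC (rolling into the previous day, 21 February 2029).
1 October 2028 is a Sunday, so Fridays fall on 6, 13, 20, 27; the last is October 27.
1 March 2029 is a Thursday, so Sundays fall on 4, 11, 18, 25; the last is March 25.
At the standard offset (UTC+05:30), 18:00 UTC + 5h30m = 23:30 Yalove Administrative Region standard time.
Daylight saving runs 27 October 2028 – 25 March 2029; the standard-time date in Yalove Administrative Region, February 21, 2029, is inside that window, so Yalove Administrative Region is at UTC+06:30.
18:00 UTC + 6h30m = 00:30 Yalove Administrative Region (rolling into the next day, 22 February 2029).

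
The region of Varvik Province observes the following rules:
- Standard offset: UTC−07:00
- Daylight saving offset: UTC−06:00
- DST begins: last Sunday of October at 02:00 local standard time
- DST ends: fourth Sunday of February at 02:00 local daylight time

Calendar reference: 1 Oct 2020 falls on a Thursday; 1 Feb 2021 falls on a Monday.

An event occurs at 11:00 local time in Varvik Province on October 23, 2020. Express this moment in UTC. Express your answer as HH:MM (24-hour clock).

18:00

1 October 2020 is a Thursday, so Sundays fall on 4, 11, 18, 25; the last is October 25.
1 February 2021 is a Monday, so the first Sunday is February 7 and the fourth is February 28.
October 23, 2020 is outside the daylight-saving period (25 October 2020 – 28 February 2021), so Varvik Province is on standard time, UTC−07:00.
11:00 local + 7h = 18:00 UTC.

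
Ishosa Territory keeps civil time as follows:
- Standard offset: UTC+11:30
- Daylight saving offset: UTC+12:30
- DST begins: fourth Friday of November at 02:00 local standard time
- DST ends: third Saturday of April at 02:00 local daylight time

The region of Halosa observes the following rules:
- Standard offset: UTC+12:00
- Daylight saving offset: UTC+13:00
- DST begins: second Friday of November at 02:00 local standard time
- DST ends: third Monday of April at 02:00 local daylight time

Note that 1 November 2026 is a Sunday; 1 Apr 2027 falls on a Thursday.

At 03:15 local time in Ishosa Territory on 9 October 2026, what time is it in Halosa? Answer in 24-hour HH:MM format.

03:45

1 November 2026 is a Sunday, so the first Friday is November 6 and the fourth is November 27.
1 April 2027 is a Thursday, so the first Saturday is April 3 and the third is April 17.
9 October 2026 does not fall between 27 November 2026 and 17 April 2027, so daylight saving is not in effect and Ishosa Territory is at UTC+11:30.
03:15 Ishosa Territory − 11h30m = 15:45 UTC (rolling into the previous day, 8 October 2026).
1 November 2026 is a Sunday, so the first Friday is November 6 and the second is November 13.
1 April 2027 is a Thursday, so the first Monday is April 5 and the third is April 19.
At the standard offset (UTC+12:00), 15:45 UTC + 12h = 03:45 Halosa standard time (rolling into the next day, 9 October 2026).
The standard-time date in Halosa, 9 October 2026, is outside the daylight-saving period (13 November 2026 – 19 April 2027), so Halosa is on standard time, UTC+12:00.
15:45 UTC + 12h = 03:45 Halosa (rolling into the next day, 9 October 2026).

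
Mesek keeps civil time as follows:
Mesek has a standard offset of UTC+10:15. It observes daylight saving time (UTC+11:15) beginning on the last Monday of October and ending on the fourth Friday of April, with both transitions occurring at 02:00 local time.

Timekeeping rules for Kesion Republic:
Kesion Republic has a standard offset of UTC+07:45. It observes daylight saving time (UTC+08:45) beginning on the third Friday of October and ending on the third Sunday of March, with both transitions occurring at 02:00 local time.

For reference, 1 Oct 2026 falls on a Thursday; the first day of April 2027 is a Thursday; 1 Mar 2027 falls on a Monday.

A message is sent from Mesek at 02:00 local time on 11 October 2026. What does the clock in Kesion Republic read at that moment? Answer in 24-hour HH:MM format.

1 October 2026 is a Thursday, so Mondays fall on 5, 12, 19, 26; the last is October 26.
1 April 2027 is a Thursday, so the first Friday is April 2 and the fourth is April 23.
Daylight saving runs 26 October 2026 – 23 April 2027; 11 October 2026 is outside that window, so Mesek is on standard time at UTC+10:15.
02:00 Mesek − 10h15m = 15:45 UTC (rolling into the previous day, 10 October 2026).
1 October 2026 is a Thursday, so the first Friday is October 2 and the third is October 16.
1 March 2027 is a Monday, so the first Sunday is March 7 and the third is March 21.
At the standard offset (UTC+07:45), 15:45 UTC + 7h45m = 23:30 Kesion Republic standard time.
The standard-time date in Kesion Republic, 10 October 2026, does not fall between 16 October 2026 and 21 March 2027, so daylight saving is not in effect and Kesion Republic is at UTC+07:45.
15:45 UTC + 7h45m = 23:30 Kesion Republic.

23:30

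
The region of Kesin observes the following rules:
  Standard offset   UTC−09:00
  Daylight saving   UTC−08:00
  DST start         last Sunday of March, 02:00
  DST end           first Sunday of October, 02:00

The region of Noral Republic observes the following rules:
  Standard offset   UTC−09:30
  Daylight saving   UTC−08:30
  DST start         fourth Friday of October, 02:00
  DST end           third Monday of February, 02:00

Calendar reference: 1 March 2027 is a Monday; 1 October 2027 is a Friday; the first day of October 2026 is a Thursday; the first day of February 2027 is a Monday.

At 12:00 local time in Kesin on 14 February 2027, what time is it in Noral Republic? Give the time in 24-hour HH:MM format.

1 March 2027 is a Monday, so Sundays fall on 7, 14, 21, 28; the last is March 28.
1 October 2027 is a Friday, so the first Sunday is October 3.
14 February 2027 is outside the daylight-saving period (28 March – 3 October), so Kesin is on standard time, UTC−09:00.
12:00 Kesin + 9h = 21:00 UTC.
1 October 2026 is a Thursday, so the first Friday is October 2 and the fourth is October 23.
1 February 2027 is a Monday, so the first Monday is February 1 and the third is February 15.
At the standard offset (UTC−09:30), 21:00 UTC − 9h30m = 11:30 Noral Republic standard time.
The standard-time date in Noral Republic, 14 February 2027, falls between 23 October 2026 and 15 February 2027, so daylight saving is in effect and Noral Republic is at UTC−08:30.
21:00 UTC − 8h30m = 12:30 Noral Republic.

12:30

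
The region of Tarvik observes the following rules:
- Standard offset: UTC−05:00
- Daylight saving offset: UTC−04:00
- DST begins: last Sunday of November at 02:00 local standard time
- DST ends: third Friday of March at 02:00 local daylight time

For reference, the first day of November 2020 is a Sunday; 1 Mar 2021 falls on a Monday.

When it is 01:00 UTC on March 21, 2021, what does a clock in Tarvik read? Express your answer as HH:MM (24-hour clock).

1 November 2020 is a Sunday, so Sundays fall on 1, 8, 15, 22, 29; the last is November 29.
1 March 2021 is a Monday, so the first Friday is March 5 and the third is March 19.
At the standard offset (UTC−05:00), 01:00 UTC − 5h = 20:00 Tarvik standard time (rolling into the previous day, 20 March 2021).
Daylight saving runs 29 November 2020 – 19 March 2021; the standard-time date in Tarvik, March 20, 2021, is outside that window, so Tarvik is on standard time at UTC−05:00.
01:00 UTC − 5h = 20:00 local (rolling into the previous day, 20 March 2021).

20:00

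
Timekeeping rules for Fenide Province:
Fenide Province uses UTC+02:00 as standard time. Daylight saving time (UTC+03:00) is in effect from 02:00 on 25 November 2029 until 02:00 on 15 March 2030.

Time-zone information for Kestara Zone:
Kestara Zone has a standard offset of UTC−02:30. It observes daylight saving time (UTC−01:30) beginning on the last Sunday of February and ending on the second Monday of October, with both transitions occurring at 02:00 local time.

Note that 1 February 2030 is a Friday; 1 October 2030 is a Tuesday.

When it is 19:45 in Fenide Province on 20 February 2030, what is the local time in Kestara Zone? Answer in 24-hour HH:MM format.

14:15

20 February 2030 falls between 25 November 2029 and 15 March 2030, so daylight saving is in effect and Fenide Province is at UTC+03:00.
19:45 Fenide Province − 3h = 16:45 UTC.
1 February 2030 is a Friday, so Sundays fall on 3, 10, 17, 24; the last is February 24.
1 October 2030 is a Tuesday, so the first Monday is October 7 and the second is October 14.
At the standard offset (UTC−02:30), 16:45 UTC − 2h30m = 14:15 Kestara Zone standard time.
Daylight saving runs 24 February – 14 October; the standard-time date in Kestara Zone, 20 February 2030, is outside that window, so Kestara Zone is on standard time at UTC−02:30.
16:45 UTC − 2h30m = 14:15 Kestara Zone.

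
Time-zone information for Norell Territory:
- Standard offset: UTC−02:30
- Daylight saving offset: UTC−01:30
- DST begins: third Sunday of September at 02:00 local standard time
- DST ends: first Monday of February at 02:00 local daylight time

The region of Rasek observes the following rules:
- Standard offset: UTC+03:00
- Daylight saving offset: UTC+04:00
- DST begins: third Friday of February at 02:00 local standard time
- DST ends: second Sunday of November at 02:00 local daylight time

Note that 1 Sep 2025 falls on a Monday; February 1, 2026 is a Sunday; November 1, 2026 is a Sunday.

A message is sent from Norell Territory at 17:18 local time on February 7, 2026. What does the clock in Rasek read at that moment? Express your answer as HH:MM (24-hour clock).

1 September 2025 is a Monday, so the first Sunday is September 7 and the third is September 21.
1 February 2026 is a Sunday, so the first Monday is February 2.
Daylight saving runs 21 September 2025 – 2 February 2026; February 7, 2026 is outside that window, so Norell Territory is on standard time at UTC−02:30.
17:18 Norell Territory + 2h30m = 19:48 UTC.
1 February 2026 is a Sunday, so the first Friday is February 6 and the third is February 20.
1 November 2026 is a Sunday, so the first Sunday is November 1 and the second is November 8.
At the standard offset (UTC+03:00), 19:48 UTC + 3h = 22:48 Rasek standard time.
The standard-time date in Rasek, February 7, 2026, does not fall between 20 February and 8 November, so daylight saving is not in effect and Rasek is at UTC+03:00.
19:48 UTC + 3h = 22:48 Rasek.

22:48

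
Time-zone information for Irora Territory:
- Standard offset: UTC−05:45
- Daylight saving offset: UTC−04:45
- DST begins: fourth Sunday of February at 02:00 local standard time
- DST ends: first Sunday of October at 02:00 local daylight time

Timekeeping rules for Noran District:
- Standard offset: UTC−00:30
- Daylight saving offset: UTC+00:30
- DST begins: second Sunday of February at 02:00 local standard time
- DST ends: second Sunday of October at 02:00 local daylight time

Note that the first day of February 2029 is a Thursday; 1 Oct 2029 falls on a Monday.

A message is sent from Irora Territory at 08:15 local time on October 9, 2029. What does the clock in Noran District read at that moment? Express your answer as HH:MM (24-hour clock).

1 February 2029 is a Thursday, so the first Sunday is February 4 and the fourth is February 25.
1 October 2029 is a Monday, so the first Sunday is October 7.
October 9, 2029 does not fall between 25 February and 7 October, so daylight saving is not in effect and Irora Territory is at UTC−05:45.
08:15 Irora Territory + 5h45m = 14:00 UTC.
1 February 2029 is a Thursday, so the first Sunday is February 4 and the second is February 11.
1 October 2029 is a Monday, so the first Sunday is October 7 and the second is October 14.
At the standard offset (UTC−00:30), 14:00 UTC − 0h30m = 13:30 Noran District standard time.
The standard-time date in Noran District, October 9, 2029, lies within the daylight-saving period (11 February – 14 October), so Noran District is on daylight time, UTC+00:30.
14:00 UTC + 0h30m = 14:30 Noran District.

14:30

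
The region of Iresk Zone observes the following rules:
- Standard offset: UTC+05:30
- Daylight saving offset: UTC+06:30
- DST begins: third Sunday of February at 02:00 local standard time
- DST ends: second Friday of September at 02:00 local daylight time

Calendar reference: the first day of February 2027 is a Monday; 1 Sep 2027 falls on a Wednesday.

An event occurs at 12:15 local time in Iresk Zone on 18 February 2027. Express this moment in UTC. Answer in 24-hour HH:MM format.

1 February 2027 is a Monday, so the first Sunday is February 7 and the third is February 21.
1 September 2027 is a Wednesday, so the first Friday is September 3 and the second is September 10.
18 February 2027 does not fall between 21 February and 10 September, so daylight saving is not in effect and Iresk Zone is at UTC+05:30.
12:15 local − 5h30m = 06:45 UTC.

06:45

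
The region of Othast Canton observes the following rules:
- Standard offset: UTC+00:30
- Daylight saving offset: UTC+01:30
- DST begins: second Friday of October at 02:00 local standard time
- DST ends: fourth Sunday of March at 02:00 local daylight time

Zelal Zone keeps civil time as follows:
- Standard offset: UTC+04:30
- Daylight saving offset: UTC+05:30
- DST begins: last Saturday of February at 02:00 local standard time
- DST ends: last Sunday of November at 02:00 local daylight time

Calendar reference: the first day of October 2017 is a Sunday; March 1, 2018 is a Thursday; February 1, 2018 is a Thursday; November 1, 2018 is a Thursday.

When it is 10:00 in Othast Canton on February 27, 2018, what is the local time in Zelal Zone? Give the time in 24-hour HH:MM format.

14:00

1 October 2017 is a Sunday, so the first Friday is October 6 and the second is October 13.
1 March 2018 is a Thursday, so the first Sunday is March 4 and the fourth is March 25.
February 27, 2018 falls between 13 October 2017 and 25 March 2018, so daylight saving is in effect and Othast Canton is at UTC+01:30.
10:00 Othast Canton − 1h30m = 08:30 UTC.
1 February 2018 is a Thursday, so Saturdays fall on 3, 10, 17, 24; the last is February 24.
1 November 2018 is a Thursday, so Sundays fall on 4, 11, 18, 25; the last is November 25.
At the standard offset (UTC+04:30), 08:30 UTC + 4h30m = 13:00 Zelal Zone standard time.
Daylight saving runs 24 February – 25 November; the standard-time date in Zelal Zone, February 27, 2018, is inside that window, so Zelal Zone is at UTC+05:30.
08:30 UTC + 5h30m = 14:00 Zelal Zone.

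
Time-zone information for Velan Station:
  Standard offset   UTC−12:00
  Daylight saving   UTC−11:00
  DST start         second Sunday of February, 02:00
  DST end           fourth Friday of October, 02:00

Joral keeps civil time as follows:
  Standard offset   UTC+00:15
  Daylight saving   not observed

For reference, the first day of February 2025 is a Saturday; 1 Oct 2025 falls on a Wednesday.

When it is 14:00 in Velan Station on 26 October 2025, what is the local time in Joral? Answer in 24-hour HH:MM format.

02:15

1 February 2025 is a Saturday, so the first Sunday is February 2 and the second is February 9.
1 October 2025 is a Wednesday, so the first Friday is October 3 and the fourth is October 24.
26 October 2025 does not fall between 9 February and 24 October, so daylight saving is not in effect and Velan Station is at UTC−12:00.
14:00 Velan Station + 12h = 02:00 UTC (rolling into the next day, 27 October 2025).
Joral stays on UTC+00:15 all year.
02:00 UTC + 0h15m = 02:15 Joral.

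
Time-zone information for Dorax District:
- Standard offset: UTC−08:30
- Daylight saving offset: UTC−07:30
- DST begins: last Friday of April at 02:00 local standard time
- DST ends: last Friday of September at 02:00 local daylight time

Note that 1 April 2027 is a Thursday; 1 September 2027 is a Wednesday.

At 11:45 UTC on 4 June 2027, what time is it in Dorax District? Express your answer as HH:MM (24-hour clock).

1 April 2027 is a Thursday, so Fridays fall on 2, 9, 16, 23, 30; the last is April 30.
1 September 2027 is a Wednesday, so Fridays fall on 3, 10, 17, 24; the last is September 24.
At the standard offset (UTC−08:30), 11:45 UTC − 8h30m = 03:15 Dorax District standard time.
Daylight saving runs 30 April – 24 September; the standard-time date in Dorax District, 4 June 2027, is inside that window, so Dorax District is at UTC−07:30.
11:45 UTC − 7h30m = 04:15 local.

04:15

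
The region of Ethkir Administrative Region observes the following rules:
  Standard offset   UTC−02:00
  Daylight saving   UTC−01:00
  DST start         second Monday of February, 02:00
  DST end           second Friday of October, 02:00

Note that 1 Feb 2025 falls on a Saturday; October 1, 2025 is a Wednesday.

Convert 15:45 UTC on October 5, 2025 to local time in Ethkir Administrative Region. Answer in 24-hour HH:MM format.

1 February 2025 is a Saturday, so the first Monday is February 3 and the second is February 10.
1 October 2025 is a Wednesday, so the first Friday is October 3 and the second is October 10.
At the standard offset (UTC−02:00), 15:45 UTC − 2h = 13:45 Ethkir Administrative Region standard time.
The standard-time date in Ethkir Administrative Region, October 5, 2025, falls between 10 February and 10 October, so daylight saving is in effect and Ethkir Administrative Region is at UTC−01:00.
15:45 UTC − 1h = 14:45 local.

14:45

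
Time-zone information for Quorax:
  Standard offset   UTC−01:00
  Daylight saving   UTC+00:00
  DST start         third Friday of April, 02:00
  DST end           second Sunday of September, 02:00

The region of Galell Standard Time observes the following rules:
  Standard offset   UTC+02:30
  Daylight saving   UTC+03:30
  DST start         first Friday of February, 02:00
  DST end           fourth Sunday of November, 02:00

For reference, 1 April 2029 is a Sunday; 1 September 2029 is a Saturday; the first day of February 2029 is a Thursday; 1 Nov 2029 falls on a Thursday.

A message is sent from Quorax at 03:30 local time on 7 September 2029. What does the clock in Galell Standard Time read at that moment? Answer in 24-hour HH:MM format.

1 April 2029 is a Sunday, so the first Friday is April 6 and the third is April 20.
1 September 2029 is a Saturday, so the first Sunday is September 2 and the second is September 9.
Daylight saving runs 20 April – 9 September; 7 September 2029 is inside that window, so Quorax is at UTC+00:00.
03:30 Quorax − 0h = 03:30 UTC.
1 February 2029 is a Thursday, so the first Friday is February 2.
1 November 2029 is a Thursday, so the first Sunday is November 4 and the fourth is November 25.
At the standard offset (UTC+02:30), 03:30 UTC + 2h30m = 06:00 Galell Standard Time standard time.
The standard-time date in Galell Standard Time, 7 September 2029, lies within the daylight-saving period (2 February – 25 November), so Galell Standard Time is on daylight time, UTC+03:30.
03:30 UTC + 3h30m = 07:00 Galell Standard Time.

07:00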